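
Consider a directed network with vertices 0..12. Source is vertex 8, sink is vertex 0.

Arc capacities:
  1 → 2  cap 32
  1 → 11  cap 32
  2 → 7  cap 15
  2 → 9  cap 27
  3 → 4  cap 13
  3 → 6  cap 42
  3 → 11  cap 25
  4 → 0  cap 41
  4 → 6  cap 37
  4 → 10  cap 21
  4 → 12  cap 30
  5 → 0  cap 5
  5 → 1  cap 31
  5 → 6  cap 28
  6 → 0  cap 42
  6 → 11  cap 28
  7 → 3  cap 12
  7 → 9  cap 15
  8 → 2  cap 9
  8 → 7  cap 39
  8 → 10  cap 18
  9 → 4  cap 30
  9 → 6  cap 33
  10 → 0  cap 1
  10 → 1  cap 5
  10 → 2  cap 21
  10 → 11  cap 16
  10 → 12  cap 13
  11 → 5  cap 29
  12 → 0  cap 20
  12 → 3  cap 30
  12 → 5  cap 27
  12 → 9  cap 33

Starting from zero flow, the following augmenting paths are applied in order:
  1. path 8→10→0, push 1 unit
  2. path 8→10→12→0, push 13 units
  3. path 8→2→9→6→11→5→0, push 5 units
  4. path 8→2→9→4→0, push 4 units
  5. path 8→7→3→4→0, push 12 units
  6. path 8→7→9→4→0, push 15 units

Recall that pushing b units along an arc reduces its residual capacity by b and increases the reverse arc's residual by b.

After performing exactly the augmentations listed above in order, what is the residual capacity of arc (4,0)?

after path 1 (8→10→0, push 1): res(4,0)=41
after path 2 (8→10→12→0, push 13): res(4,0)=41
after path 3 (8→2→9→6→11→5→0, push 5): res(4,0)=41
after path 4 (8→2→9→4→0, push 4): res(4,0)=37
after path 5 (8→7→3→4→0, push 12): res(4,0)=25
after path 6 (8→7→9→4→0, push 15): res(4,0)=10

Residual capacity of (4,0): 10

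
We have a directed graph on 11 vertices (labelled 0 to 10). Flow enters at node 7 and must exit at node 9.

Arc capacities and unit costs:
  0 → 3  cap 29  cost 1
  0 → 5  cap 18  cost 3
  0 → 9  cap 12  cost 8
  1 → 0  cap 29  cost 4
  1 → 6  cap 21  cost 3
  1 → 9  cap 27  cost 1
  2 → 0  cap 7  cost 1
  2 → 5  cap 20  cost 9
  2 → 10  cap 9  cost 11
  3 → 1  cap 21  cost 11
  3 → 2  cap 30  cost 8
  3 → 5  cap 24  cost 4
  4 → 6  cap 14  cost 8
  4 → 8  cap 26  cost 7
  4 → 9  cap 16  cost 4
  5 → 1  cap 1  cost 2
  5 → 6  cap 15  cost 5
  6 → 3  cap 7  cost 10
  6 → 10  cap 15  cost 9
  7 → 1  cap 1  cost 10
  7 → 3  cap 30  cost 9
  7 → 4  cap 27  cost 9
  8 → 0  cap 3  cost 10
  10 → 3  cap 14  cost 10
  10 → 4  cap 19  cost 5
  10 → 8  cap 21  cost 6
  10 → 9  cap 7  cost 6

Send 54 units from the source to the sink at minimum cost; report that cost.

shortest-cost path #1: 7→1→9 push 1 @ unit cost 11 (adds 11)
shortest-cost path #2: 7→4→9 push 16 @ unit cost 13 (adds 208)
shortest-cost path #3: 7→3→5→1→9 push 1 @ unit cost 16 (adds 16)
shortest-cost path #4: 7→3→1→9 push 21 @ unit cost 21 (adds 441)
shortest-cost path #5: 7→3→2→0→9 push 7 @ unit cost 26 (adds 182)
shortest-cost path #6: 7→4→6→10→9 push 7 @ unit cost 32 (adds 224)
shortest-cost path #7: 7→4→8→0→9 push 1 @ unit cost 34 (adds 34)
total cost = 1116

Minimum cost for 54 units: 1116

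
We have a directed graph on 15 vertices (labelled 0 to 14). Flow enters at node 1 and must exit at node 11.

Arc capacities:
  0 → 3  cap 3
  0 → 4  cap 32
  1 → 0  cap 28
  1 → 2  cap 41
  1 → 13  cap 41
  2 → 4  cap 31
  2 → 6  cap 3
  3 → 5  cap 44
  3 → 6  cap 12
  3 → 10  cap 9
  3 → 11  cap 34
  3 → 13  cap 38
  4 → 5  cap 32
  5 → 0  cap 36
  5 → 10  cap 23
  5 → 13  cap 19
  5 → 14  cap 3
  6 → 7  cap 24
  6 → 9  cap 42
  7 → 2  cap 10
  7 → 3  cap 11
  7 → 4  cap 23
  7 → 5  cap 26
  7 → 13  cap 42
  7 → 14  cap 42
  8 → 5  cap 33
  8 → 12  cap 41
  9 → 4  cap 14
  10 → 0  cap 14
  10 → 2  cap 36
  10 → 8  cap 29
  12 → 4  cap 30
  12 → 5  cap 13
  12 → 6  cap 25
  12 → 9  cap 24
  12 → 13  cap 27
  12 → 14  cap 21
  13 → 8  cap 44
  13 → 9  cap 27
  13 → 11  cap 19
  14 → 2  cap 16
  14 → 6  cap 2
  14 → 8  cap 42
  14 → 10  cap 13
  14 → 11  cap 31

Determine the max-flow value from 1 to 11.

Maximum flow value: 64

augment #1: 1→13→11 bottleneck 19, total now 19
augment #2: 1→0→3→11 bottleneck 3, total now 22
augment #3: 1→0→4→5→14→11 bottleneck 3, total now 25
augment #4: 1→2→6→7→3→11 bottleneck 3, total now 28
augment #5: 1→13→8→12→14→11 bottleneck 21, total now 49
augment #6: 1→13→8→12→6→7→3→11 bottleneck 1, total now 50
augment #7: 1→0→4→5→10→8→12→6→7→3→11 bottleneck 7, total now 57
augment #8: 1→0→4→5→10→8→12→6→7→14→11 bottleneck 7, total now 64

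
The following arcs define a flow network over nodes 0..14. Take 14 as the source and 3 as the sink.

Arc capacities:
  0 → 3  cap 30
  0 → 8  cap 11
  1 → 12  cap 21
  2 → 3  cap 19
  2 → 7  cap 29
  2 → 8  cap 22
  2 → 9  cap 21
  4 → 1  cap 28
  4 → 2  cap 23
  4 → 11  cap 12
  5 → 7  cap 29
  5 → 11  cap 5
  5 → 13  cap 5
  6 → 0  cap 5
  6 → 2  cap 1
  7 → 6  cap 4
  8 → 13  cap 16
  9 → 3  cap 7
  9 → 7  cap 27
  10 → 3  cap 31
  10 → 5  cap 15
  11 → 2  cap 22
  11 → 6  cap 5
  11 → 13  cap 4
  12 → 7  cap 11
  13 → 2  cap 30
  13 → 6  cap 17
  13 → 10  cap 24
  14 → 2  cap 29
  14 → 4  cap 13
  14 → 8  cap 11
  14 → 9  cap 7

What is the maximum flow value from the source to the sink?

augment #1: 14→2→3 bottleneck 19, total now 19
augment #2: 14→9→3 bottleneck 7, total now 26
augment #3: 14→8→13→10→3 bottleneck 11, total now 37
augment #4: 14→2→7→6→0→3 bottleneck 4, total now 41
augment #5: 14→2→8→13→10→3 bottleneck 5, total now 46
augment #6: 14→4→11→6→0→3 bottleneck 1, total now 47
augment #7: 14→4→11→13→10→3 bottleneck 4, total now 51

Maximum flow value: 51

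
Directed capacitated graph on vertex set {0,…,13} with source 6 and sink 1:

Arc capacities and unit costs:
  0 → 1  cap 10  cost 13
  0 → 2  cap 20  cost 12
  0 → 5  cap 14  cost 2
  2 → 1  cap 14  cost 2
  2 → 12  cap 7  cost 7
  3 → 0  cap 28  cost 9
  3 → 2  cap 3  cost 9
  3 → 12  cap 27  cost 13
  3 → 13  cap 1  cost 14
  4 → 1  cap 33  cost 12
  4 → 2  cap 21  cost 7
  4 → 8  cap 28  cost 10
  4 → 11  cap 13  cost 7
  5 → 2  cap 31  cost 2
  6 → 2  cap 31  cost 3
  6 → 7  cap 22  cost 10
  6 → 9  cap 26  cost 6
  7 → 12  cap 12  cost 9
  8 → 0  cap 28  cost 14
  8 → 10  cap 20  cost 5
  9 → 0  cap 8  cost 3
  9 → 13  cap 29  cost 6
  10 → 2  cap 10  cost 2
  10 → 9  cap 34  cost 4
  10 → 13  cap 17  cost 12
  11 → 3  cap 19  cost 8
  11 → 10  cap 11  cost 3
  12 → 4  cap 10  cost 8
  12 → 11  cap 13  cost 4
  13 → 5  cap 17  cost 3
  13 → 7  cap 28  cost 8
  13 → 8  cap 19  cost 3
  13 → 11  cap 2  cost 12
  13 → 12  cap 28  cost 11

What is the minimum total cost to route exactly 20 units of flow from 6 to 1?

Minimum cost for 20 units: 202

shortest-cost path #1: 6→2→1 push 14 @ unit cost 5 (adds 70)
shortest-cost path #2: 6→9→0→1 push 6 @ unit cost 22 (adds 132)
total cost = 202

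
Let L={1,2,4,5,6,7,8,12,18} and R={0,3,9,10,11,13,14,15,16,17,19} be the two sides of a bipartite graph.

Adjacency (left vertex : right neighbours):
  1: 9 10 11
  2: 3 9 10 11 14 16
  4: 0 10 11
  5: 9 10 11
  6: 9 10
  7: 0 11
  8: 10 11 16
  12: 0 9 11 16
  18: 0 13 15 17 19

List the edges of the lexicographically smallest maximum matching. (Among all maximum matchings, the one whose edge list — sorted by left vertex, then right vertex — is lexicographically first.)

Lex-smallest maximum matching: {(1,9), (2,3), (4,0), (5,10), (7,11), (8,16), (18,13)}

|M| = 7 (so the lex-smallest maximum matching has 7 edges)
process left vertices in ascending order; for each, take the smallest-labelled available neighbour that still permits 7 edges overall, or leave it unmatched if none does
lex-smallest matching: {1-9, 2-3, 4-0, 5-10, 7-11, 8-16, 18-13}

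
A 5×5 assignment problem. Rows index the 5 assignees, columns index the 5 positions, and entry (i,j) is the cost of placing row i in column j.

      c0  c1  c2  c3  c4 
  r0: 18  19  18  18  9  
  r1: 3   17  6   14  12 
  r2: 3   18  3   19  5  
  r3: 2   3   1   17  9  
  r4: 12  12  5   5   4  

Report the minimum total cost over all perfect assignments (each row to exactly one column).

Minimum assignment cost: 23

optimal assignment: row0→col4 (cost 9), row1→col0 (cost 3), row2→col2 (cost 3), row3→col1 (cost 3), row4→col3 (cost 5)
total = 9 + 3 + 3 + 3 + 5 = 23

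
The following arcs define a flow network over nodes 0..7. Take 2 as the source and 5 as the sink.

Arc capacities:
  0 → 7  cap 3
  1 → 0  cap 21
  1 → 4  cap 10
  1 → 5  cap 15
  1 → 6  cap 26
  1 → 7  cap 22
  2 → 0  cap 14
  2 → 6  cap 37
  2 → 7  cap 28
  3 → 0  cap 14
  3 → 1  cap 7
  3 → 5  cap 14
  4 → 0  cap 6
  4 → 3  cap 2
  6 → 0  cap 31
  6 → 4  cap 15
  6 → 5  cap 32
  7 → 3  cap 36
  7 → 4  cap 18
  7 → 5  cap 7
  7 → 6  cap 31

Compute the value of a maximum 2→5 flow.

augment #1: 2→6→5 bottleneck 32, total now 32
augment #2: 2→7→5 bottleneck 7, total now 39
augment #3: 2→7→3→5 bottleneck 14, total now 53
augment #4: 2→7→3→1→5 bottleneck 7, total now 60

Maximum flow value: 60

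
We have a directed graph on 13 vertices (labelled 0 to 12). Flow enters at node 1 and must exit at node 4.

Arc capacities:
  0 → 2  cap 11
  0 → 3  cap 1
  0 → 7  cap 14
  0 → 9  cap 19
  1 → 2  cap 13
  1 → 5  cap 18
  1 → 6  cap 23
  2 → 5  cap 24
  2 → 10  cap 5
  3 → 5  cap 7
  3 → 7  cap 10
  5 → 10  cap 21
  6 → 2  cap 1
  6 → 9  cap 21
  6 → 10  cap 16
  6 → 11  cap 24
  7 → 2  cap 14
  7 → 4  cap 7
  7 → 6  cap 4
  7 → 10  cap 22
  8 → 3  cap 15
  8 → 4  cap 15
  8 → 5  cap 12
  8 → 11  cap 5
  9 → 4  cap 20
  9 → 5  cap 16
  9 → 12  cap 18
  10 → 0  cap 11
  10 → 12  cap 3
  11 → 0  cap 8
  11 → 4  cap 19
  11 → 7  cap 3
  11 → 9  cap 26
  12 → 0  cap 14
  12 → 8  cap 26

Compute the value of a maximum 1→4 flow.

Maximum flow value: 37

augment #1: 1→6→9→4 bottleneck 20, total now 20
augment #2: 1→6→11→4 bottleneck 3, total now 23
augment #3: 1→2→10→0→7→4 bottleneck 5, total now 28
augment #4: 1→5→10→0→7→4 bottleneck 2, total now 30
augment #5: 1→5→10→12→8→4 bottleneck 3, total now 33
augment #6: 1→5→10→0→7→6→11→4 bottleneck 4, total now 37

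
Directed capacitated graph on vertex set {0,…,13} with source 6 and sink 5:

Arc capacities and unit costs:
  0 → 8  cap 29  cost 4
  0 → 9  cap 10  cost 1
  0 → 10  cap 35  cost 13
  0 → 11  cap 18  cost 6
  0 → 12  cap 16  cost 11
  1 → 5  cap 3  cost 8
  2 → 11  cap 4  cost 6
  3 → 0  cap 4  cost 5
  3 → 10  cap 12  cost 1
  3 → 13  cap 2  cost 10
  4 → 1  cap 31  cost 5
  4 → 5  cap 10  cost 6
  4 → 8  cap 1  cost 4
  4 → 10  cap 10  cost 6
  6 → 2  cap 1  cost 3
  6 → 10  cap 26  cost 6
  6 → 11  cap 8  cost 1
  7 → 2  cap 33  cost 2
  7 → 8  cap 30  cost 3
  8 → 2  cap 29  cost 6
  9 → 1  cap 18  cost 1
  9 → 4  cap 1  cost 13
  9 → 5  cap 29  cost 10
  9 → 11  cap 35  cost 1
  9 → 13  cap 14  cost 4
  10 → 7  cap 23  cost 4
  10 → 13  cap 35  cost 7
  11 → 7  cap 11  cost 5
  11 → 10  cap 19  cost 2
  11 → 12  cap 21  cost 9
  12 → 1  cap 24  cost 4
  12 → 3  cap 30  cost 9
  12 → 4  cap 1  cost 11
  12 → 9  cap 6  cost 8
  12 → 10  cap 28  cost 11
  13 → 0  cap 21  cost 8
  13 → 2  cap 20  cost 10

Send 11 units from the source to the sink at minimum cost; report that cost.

Minimum cost for 11 units: 301

shortest-cost path #1: 6→11→12→1→5 push 3 @ unit cost 22 (adds 66)
shortest-cost path #2: 6→11→12→4→5 push 1 @ unit cost 27 (adds 27)
shortest-cost path #3: 6→11→12→9→5 push 4 @ unit cost 28 (adds 112)
shortest-cost path #4: 6→10→13→0→9→5 push 3 @ unit cost 32 (adds 96)
total cost = 301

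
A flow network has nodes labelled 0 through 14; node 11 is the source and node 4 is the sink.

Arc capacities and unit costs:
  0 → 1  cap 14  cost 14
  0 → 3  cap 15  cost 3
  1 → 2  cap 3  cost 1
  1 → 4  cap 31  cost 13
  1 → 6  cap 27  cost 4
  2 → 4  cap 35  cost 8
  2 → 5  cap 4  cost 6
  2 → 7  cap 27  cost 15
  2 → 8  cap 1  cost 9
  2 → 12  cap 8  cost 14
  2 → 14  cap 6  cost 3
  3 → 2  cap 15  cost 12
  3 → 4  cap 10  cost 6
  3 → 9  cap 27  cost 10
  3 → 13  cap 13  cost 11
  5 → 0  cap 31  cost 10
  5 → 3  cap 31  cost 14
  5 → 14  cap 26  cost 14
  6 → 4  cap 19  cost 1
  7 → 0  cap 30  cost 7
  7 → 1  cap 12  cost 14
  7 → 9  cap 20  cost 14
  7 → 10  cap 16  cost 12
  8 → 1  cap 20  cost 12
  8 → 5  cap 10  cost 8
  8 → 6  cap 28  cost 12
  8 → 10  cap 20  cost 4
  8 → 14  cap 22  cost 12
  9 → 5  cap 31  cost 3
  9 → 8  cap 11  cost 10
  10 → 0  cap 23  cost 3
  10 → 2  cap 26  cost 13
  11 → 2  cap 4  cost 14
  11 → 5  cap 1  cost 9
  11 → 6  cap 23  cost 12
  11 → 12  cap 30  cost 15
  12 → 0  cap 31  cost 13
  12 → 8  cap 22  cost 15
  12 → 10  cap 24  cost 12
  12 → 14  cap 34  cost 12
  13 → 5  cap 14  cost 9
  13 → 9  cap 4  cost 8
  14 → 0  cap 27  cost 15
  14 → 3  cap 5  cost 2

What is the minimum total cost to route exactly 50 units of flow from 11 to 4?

Minimum cost for 50 units: 1502

shortest-cost path #1: 11→6→4 push 19 @ unit cost 13 (adds 247)
shortest-cost path #2: 11→2→4 push 4 @ unit cost 22 (adds 88)
shortest-cost path #3: 11→5→0→3→4 push 1 @ unit cost 28 (adds 28)
shortest-cost path #4: 11→12→14→3→4 push 5 @ unit cost 35 (adds 175)
shortest-cost path #5: 11→12→0→3→4 push 4 @ unit cost 37 (adds 148)
shortest-cost path #6: 11→12→10→2→4 push 17 @ unit cost 48 (adds 816)
total cost = 1502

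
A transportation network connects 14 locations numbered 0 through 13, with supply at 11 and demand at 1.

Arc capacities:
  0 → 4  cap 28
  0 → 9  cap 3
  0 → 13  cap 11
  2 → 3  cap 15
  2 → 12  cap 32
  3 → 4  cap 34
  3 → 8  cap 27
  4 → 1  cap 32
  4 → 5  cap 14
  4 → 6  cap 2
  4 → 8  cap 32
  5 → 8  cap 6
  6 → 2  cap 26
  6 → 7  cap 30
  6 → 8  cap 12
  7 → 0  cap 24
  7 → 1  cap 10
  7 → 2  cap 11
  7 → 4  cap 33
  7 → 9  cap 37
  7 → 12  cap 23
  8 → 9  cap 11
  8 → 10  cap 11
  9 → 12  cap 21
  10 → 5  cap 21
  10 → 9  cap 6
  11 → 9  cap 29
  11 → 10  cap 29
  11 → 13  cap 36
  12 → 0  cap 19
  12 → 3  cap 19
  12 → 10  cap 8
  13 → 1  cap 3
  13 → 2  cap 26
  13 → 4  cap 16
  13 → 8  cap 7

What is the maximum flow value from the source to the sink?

Maximum flow value: 37

augment #1: 11→13→1 bottleneck 3, total now 3
augment #2: 11→13→4→1 bottleneck 16, total now 19
augment #3: 11→9→12→0→4→1 bottleneck 16, total now 35
augment #4: 11→9→12→0→4→6→7→1 bottleneck 2, total now 37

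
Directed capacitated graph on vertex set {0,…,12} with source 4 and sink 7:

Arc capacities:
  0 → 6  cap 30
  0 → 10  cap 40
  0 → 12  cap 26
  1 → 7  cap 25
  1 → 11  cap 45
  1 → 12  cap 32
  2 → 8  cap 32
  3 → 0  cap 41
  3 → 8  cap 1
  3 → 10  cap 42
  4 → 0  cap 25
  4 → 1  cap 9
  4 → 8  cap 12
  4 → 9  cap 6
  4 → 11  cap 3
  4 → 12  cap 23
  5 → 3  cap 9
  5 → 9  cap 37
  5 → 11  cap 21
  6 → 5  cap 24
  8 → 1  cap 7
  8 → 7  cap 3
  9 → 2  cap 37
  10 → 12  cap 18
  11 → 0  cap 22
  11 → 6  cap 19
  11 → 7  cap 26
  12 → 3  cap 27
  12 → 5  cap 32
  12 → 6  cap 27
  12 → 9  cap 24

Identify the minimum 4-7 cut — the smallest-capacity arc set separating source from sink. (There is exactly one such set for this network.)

augment #1: 4→1→7 push 9
augment #2: 4→8→7 push 3
augment #3: 4→11→7 push 3
augment #4: 4→8→1→7 push 7
augment #5: 4→12→5→11→7 push 21
max flow = 43; residual-reachable set from 4 gives S-side
cut edges (S→T): {(4,1), (4,11), (5,11), (8,1), (8,7)} total cap 43

Min-cut arcs: {(4,1), (4,11), (5,11), (8,1), (8,7)} (total capacity 43)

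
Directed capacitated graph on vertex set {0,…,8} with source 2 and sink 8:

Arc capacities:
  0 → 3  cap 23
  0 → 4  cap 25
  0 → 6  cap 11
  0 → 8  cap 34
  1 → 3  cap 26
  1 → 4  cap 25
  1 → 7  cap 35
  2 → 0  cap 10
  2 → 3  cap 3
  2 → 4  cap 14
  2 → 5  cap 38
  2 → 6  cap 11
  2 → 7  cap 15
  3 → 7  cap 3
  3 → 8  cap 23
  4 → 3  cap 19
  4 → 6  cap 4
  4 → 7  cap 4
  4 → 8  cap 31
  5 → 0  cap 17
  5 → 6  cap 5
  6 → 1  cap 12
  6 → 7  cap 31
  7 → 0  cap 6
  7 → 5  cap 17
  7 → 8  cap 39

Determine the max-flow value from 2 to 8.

augment #1: 2→0→8 bottleneck 10, total now 10
augment #2: 2→3→8 bottleneck 3, total now 13
augment #3: 2→4→8 bottleneck 14, total now 27
augment #4: 2→7→8 bottleneck 15, total now 42
augment #5: 2→5→0→8 bottleneck 17, total now 59
augment #6: 2→6→7→8 bottleneck 11, total now 70
augment #7: 2→5→6→7→8 bottleneck 5, total now 75

Maximum flow value: 75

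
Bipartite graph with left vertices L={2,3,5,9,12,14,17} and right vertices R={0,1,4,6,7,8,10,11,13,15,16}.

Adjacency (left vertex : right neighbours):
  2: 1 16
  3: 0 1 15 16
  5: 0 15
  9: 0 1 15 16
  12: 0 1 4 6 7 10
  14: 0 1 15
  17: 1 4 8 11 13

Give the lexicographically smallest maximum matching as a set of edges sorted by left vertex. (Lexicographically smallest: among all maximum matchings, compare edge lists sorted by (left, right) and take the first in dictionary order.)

Lex-smallest maximum matching: {(2,1), (3,0), (5,15), (9,16), (12,4), (17,8)}

|M| = 6 (so the lex-smallest maximum matching has 6 edges)
process left vertices in ascending order; for each, take the smallest-labelled available neighbour that still permits 6 edges overall, or leave it unmatched if none does
lex-smallest matching: {2-1, 3-0, 5-15, 9-16, 12-4, 17-8}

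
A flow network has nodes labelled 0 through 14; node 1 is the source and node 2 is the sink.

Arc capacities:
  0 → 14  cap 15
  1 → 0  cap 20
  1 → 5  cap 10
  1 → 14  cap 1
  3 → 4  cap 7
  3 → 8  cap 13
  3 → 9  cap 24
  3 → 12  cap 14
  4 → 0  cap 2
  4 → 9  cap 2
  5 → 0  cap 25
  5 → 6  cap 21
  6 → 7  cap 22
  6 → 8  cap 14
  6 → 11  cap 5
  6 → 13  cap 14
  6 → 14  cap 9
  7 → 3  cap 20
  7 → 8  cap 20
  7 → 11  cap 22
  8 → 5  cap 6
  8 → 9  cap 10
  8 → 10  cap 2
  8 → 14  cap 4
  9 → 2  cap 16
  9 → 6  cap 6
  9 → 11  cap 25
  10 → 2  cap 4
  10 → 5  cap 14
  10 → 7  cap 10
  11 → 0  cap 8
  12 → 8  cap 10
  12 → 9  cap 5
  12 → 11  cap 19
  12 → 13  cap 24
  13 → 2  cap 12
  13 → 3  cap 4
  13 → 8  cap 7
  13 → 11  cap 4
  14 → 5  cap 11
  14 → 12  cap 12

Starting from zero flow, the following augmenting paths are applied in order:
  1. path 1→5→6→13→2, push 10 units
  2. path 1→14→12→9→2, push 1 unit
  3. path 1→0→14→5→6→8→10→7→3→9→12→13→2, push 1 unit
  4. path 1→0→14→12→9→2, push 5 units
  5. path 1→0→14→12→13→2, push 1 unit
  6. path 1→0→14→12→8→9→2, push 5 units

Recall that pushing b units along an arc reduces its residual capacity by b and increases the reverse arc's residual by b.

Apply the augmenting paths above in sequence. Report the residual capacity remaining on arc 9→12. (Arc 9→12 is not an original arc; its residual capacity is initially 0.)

Residual capacity of (9,12): 5

after path 1 (1→5→6→13→2, push 10): res(9,12)=0
after path 2 (1→14→12→9→2, push 1): res(9,12)=1
after path 3 (1→0→14→5→6→8→10→7→3→9→12→13→2, push 1): res(9,12)=0
after path 4 (1→0→14→12→9→2, push 5): res(9,12)=5
after path 5 (1→0→14→12→13→2, push 1): res(9,12)=5
after path 6 (1→0→14→12→8→9→2, push 5): res(9,12)=5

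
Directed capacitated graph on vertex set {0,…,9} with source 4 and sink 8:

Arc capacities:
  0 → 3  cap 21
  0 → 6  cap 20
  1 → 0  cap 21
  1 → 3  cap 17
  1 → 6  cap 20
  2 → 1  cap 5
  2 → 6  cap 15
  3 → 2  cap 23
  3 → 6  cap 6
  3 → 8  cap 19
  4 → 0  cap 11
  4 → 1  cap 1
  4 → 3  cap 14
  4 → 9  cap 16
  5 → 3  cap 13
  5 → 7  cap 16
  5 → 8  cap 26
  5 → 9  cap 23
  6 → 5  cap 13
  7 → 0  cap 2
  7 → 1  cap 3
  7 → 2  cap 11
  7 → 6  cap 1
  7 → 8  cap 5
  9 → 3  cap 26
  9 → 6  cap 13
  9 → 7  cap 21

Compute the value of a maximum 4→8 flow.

Maximum flow value: 37

augment #1: 4→3→8 bottleneck 14, total now 14
augment #2: 4→0→3→8 bottleneck 5, total now 19
augment #3: 4→9→7→8 bottleneck 5, total now 24
augment #4: 4→0→6→5→8 bottleneck 6, total now 30
augment #5: 4→1→6→5→8 bottleneck 1, total now 31
augment #6: 4→9→6→5→8 bottleneck 6, total now 37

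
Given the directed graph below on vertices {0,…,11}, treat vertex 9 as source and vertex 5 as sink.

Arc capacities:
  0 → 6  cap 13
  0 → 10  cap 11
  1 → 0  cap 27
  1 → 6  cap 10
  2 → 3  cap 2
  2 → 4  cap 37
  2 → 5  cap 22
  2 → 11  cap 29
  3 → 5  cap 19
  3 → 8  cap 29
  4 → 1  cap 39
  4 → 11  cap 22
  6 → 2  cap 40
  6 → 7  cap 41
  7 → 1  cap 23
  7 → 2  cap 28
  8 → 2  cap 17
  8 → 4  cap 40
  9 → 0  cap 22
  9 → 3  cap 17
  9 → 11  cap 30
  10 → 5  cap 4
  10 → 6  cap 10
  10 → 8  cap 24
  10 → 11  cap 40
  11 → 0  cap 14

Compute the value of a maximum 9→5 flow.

augment #1: 9→3→5 bottleneck 17, total now 17
augment #2: 9→0→10→5 bottleneck 4, total now 21
augment #3: 9→0→6→2→5 bottleneck 13, total now 34
augment #4: 9→0→10→6→2→5 bottleneck 5, total now 39
augment #5: 9→11→0→10→6→2→5 bottleneck 2, total now 41

Maximum flow value: 41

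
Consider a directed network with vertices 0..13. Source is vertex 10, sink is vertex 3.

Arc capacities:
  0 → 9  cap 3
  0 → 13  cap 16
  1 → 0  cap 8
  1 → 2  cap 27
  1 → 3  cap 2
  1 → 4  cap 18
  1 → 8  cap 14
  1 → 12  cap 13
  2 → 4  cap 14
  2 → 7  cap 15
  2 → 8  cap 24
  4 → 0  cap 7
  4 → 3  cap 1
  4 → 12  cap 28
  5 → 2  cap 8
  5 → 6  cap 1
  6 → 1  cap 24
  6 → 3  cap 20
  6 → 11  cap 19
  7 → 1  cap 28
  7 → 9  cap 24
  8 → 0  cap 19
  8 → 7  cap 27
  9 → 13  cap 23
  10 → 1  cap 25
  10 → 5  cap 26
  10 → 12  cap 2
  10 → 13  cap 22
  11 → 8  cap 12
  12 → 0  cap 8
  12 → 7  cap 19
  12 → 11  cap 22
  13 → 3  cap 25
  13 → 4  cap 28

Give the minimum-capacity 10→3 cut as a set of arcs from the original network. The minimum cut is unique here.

augment #1: 10→1→3 push 2
augment #2: 10→13→3 push 22
augment #3: 10→1→4→3 push 1
augment #4: 10→5→6→3 push 1
augment #5: 10→1→0→13→3 push 3
max flow = 29; residual-reachable set from 10 gives S-side
cut edges (S→T): {(1,3), (4,3), (5,6), (13,3)} total cap 29

Min-cut arcs: {(1,3), (4,3), (5,6), (13,3)} (total capacity 29)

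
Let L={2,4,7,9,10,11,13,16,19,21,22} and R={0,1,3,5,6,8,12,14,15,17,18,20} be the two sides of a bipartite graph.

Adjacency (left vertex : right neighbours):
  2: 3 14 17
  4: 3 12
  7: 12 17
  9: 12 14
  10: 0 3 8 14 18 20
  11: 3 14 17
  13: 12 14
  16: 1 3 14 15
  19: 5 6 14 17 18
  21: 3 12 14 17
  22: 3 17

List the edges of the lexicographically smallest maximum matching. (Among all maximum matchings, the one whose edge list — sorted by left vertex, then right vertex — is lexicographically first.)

|M| = 7 (so the lex-smallest maximum matching has 7 edges)
process left vertices in ascending order; for each, take the smallest-labelled available neighbour that still permits 7 edges overall, or leave it unmatched if none does
lex-smallest matching: {2-3, 4-12, 7-17, 9-14, 10-0, 16-1, 19-5}

Lex-smallest maximum matching: {(2,3), (4,12), (7,17), (9,14), (10,0), (16,1), (19,5)}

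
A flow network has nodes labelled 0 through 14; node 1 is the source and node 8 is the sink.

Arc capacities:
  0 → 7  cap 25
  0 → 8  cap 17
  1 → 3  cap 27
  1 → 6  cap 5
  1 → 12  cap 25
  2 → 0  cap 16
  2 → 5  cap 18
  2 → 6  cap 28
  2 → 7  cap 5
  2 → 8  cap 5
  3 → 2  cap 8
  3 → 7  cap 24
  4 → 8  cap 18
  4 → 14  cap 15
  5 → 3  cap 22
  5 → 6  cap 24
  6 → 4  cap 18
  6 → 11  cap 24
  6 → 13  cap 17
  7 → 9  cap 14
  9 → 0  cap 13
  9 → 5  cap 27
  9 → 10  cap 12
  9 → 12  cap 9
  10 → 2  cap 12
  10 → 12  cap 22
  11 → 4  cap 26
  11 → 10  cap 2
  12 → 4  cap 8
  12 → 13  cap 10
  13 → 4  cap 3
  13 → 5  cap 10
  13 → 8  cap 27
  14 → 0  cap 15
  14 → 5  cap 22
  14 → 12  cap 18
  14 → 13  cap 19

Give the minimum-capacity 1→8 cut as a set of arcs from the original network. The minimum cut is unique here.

augment #1: 1→3→2→8 push 5
augment #2: 1→6→4→8 push 5
augment #3: 1→12→4→8 push 8
augment #4: 1→12→13→8 push 10
augment #5: 1→3→2→0→8 push 3
augment #6: 1→3→7→9→0→8 push 13
augment #7: 1→3→7→9→5→6→4→8 push 1
max flow = 45; residual-reachable set from 1 gives S-side
cut edges (S→T): {(1,6), (3,2), (7,9), (12,4), (12,13)} total cap 45

Min-cut arcs: {(1,6), (3,2), (7,9), (12,4), (12,13)} (total capacity 45)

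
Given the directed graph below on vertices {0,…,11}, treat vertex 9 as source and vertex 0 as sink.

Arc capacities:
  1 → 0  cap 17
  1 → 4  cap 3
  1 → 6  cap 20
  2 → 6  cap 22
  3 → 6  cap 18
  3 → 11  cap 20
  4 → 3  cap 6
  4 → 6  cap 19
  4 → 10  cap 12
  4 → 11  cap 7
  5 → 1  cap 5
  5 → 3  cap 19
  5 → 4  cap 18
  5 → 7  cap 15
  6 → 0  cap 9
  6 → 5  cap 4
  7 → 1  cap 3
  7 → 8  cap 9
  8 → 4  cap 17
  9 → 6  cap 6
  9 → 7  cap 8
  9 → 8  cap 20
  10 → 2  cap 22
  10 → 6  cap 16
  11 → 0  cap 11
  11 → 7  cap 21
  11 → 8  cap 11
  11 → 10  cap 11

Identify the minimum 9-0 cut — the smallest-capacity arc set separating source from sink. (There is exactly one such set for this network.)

augment #1: 9→6→0 push 6
augment #2: 9→7→1→0 push 3
augment #3: 9→8→4→6→0 push 3
augment #4: 9→8→4→11→0 push 7
augment #5: 9→8→4→3→11→0 push 4
augment #6: 9→8→4→6→5→1→0 push 3
max flow = 26; residual-reachable set from 9 gives S-side
cut edges (S→T): {(7,1), (8,4), (9,6)} total cap 26

Min-cut arcs: {(7,1), (8,4), (9,6)} (total capacity 26)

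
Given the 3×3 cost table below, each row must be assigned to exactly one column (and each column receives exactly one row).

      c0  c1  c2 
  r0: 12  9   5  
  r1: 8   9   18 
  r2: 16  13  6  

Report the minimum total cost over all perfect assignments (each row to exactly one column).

Minimum assignment cost: 23

optimal assignment: row0→col1 (cost 9), row1→col0 (cost 8), row2→col2 (cost 6)
total = 9 + 8 + 6 = 23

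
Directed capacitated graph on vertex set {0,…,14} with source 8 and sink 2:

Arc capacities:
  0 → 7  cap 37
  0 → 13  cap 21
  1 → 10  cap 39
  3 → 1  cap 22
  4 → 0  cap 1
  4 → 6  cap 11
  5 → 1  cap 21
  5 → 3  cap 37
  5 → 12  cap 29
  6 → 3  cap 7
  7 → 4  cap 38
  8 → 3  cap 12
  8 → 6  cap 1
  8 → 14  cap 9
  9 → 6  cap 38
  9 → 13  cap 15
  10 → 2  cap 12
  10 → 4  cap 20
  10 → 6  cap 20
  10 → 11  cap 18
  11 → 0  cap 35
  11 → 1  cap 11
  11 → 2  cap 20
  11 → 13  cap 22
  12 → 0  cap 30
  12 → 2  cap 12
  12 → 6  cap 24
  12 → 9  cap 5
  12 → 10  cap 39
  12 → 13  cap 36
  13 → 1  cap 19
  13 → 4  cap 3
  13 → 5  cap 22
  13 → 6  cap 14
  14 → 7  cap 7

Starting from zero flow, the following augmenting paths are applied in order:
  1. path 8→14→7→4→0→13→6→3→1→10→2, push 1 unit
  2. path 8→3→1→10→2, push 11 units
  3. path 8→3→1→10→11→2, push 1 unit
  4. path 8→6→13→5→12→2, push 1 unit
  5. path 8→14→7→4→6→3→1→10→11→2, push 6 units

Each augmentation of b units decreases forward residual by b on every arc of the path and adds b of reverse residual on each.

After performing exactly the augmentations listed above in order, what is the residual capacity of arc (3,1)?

Residual capacity of (3,1): 3

after path 1 (8→14→7→4→0→13→6→3→1→10→2, push 1): res(3,1)=21
after path 2 (8→3→1→10→2, push 11): res(3,1)=10
after path 3 (8→3→1→10→11→2, push 1): res(3,1)=9
after path 4 (8→6→13→5→12→2, push 1): res(3,1)=9
after path 5 (8→14→7→4→6→3→1→10→11→2, push 6): res(3,1)=3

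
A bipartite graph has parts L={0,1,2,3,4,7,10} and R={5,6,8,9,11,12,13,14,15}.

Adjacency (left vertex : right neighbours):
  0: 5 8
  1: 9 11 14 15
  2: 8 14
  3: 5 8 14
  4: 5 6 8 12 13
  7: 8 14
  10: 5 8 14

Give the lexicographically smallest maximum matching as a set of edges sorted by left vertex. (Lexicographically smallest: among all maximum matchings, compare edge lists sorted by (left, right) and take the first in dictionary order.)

Lex-smallest maximum matching: {(0,5), (1,9), (2,8), (3,14), (4,6)}

|M| = 5 (so the lex-smallest maximum matching has 5 edges)
process left vertices in ascending order; for each, take the smallest-labelled available neighbour that still permits 5 edges overall, or leave it unmatched if none does
lex-smallest matching: {0-5, 1-9, 2-8, 3-14, 4-6}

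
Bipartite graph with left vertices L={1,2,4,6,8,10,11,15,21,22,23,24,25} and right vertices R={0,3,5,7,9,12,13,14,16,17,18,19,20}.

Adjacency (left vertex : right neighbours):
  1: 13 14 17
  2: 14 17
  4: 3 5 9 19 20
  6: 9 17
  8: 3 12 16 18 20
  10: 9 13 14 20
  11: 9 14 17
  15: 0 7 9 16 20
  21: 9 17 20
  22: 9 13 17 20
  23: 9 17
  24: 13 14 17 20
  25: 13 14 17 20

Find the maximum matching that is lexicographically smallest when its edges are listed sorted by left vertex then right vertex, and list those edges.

Lex-smallest maximum matching: {(1,13), (2,14), (4,3), (6,9), (8,12), (10,20), (11,17), (15,0)}

|M| = 8 (so the lex-smallest maximum matching has 8 edges)
process left vertices in ascending order; for each, take the smallest-labelled available neighbour that still permits 8 edges overall, or leave it unmatched if none does
lex-smallest matching: {1-13, 2-14, 4-3, 6-9, 8-12, 10-20, 11-17, 15-0}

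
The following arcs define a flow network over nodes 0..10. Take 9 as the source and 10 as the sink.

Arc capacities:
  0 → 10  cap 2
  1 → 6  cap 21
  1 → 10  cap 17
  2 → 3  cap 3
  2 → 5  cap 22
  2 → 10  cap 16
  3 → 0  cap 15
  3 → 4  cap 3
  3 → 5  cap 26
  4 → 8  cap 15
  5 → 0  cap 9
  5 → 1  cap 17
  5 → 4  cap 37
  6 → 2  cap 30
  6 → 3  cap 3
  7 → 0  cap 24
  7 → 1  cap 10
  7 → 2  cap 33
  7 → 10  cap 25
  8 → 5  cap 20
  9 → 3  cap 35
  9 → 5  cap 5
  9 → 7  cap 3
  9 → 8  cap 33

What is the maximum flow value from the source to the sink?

augment #1: 9→7→10 bottleneck 3, total now 3
augment #2: 9→3→0→10 bottleneck 2, total now 5
augment #3: 9→5→1→10 bottleneck 5, total now 10
augment #4: 9→3→5→1→10 bottleneck 12, total now 22

Maximum flow value: 22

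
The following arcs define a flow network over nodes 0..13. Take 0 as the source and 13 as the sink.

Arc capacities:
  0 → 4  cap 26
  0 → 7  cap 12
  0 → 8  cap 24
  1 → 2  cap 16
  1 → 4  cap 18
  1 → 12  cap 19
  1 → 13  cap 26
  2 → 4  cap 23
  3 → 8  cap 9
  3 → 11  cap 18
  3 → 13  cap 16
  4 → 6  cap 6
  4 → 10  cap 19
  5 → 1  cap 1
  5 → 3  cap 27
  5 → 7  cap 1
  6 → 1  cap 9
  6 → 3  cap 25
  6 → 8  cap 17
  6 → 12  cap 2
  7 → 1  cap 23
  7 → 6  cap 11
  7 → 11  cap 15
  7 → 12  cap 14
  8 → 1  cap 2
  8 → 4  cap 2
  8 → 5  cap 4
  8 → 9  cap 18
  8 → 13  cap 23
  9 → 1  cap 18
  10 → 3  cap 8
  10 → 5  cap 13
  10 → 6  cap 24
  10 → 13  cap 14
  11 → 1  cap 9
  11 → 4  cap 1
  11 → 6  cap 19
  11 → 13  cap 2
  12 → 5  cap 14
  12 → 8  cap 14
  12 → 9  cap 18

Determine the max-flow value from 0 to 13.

augment #1: 0→8→13 bottleneck 23, total now 23
augment #2: 0→4→10→13 bottleneck 14, total now 37
augment #3: 0→7→1→13 bottleneck 12, total now 49
augment #4: 0→8→1→13 bottleneck 1, total now 50
augment #5: 0→4→6→1→13 bottleneck 6, total now 56
augment #6: 0→4→10→3→13 bottleneck 5, total now 61

Maximum flow value: 61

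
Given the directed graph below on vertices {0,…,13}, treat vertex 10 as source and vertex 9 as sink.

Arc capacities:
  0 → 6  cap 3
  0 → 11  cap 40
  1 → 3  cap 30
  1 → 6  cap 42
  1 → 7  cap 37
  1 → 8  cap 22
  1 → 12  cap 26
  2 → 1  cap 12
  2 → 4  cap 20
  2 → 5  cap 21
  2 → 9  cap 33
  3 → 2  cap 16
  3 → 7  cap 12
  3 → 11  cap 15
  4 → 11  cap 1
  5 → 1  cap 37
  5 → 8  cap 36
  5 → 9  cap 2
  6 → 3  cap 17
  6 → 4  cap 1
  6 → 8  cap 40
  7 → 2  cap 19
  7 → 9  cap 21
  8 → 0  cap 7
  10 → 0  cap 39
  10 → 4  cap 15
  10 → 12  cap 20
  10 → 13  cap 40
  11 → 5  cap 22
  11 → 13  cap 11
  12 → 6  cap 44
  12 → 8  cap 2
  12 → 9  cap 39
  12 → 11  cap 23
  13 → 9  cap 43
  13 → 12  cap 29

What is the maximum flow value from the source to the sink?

Maximum flow value: 96

augment #1: 10→12→9 bottleneck 20, total now 20
augment #2: 10→13→9 bottleneck 40, total now 60
augment #3: 10→0→11→5→9 bottleneck 2, total now 62
augment #4: 10→0→11→13→9 bottleneck 3, total now 65
augment #5: 10→0→6→3→2→9 bottleneck 3, total now 68
augment #6: 10→0→11→13→12→9 bottleneck 8, total now 76
augment #7: 10→0→11→5→1→7→9 bottleneck 20, total now 96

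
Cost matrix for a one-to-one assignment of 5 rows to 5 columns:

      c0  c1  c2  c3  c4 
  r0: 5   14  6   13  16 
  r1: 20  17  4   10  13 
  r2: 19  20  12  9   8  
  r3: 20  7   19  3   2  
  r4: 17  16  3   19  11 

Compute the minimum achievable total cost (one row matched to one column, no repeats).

optimal assignment: row0→col0 (cost 5), row1→col3 (cost 10), row2→col4 (cost 8), row3→col1 (cost 7), row4→col2 (cost 3)
total = 5 + 10 + 8 + 7 + 3 = 33

Minimum assignment cost: 33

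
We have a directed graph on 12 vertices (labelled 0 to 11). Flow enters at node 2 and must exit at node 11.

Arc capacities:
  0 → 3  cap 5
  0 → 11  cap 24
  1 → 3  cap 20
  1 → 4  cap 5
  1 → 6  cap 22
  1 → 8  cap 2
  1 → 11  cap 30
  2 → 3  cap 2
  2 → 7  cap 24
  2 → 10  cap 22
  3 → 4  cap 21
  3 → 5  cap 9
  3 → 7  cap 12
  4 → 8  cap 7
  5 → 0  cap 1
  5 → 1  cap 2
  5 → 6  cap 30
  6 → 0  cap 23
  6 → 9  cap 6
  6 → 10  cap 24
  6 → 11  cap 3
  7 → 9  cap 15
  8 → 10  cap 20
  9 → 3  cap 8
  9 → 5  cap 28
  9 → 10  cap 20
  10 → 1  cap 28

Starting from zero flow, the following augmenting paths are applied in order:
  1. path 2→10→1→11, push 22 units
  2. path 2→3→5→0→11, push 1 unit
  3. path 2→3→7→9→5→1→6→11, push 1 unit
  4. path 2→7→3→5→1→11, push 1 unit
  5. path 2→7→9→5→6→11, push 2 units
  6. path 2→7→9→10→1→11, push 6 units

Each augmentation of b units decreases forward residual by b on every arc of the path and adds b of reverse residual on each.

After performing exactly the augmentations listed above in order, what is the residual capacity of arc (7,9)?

Residual capacity of (7,9): 6

after path 1 (2→10→1→11, push 22): res(7,9)=15
after path 2 (2→3→5→0→11, push 1): res(7,9)=15
after path 3 (2→3→7→9→5→1→6→11, push 1): res(7,9)=14
after path 4 (2→7→3→5→1→11, push 1): res(7,9)=14
after path 5 (2→7→9→5→6→11, push 2): res(7,9)=12
after path 6 (2→7→9→10→1→11, push 6): res(7,9)=6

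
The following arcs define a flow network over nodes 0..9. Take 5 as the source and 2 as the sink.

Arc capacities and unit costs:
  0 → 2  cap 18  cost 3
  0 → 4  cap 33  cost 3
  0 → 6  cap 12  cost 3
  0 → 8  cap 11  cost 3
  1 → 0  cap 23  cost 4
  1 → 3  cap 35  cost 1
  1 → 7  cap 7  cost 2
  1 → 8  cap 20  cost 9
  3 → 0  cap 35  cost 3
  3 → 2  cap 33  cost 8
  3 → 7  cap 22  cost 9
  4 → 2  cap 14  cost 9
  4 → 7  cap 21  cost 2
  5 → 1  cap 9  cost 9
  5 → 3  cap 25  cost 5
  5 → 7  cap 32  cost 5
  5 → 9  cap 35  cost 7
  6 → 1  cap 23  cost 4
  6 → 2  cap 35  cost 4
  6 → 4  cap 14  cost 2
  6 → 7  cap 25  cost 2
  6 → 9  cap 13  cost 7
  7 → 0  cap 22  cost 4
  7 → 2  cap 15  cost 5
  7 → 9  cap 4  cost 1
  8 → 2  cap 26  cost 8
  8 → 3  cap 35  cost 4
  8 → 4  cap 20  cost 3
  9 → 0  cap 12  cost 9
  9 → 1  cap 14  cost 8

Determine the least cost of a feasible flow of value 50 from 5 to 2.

Minimum cost for 50 units: 579

shortest-cost path #1: 5→7→2 push 15 @ unit cost 10 (adds 150)
shortest-cost path #2: 5→3→0→2 push 18 @ unit cost 11 (adds 198)
shortest-cost path #3: 5→3→2 push 7 @ unit cost 13 (adds 91)
shortest-cost path #4: 5→7→0→3→2 push 10 @ unit cost 14 (adds 140)
total cost = 579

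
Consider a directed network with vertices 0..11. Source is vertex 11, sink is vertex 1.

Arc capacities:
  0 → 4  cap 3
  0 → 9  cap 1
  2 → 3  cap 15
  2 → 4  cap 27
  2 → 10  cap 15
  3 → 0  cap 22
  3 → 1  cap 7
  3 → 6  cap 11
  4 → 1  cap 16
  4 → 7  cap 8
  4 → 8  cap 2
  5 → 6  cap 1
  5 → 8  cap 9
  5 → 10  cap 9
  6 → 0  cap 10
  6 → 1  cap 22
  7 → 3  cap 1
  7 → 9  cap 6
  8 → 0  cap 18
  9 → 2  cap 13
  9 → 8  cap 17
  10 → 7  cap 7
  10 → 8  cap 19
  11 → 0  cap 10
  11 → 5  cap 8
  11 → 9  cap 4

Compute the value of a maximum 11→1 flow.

Maximum flow value: 16

augment #1: 11→0→4→1 bottleneck 3, total now 3
augment #2: 11→5→6→1 bottleneck 1, total now 4
augment #3: 11→9→2→3→1 bottleneck 4, total now 8
augment #4: 11→0→9→2→3→1 bottleneck 1, total now 9
augment #5: 11→5→10→7→3→1 bottleneck 1, total now 10
augment #6: 11→5→10→7→9→2→3→1 bottleneck 1, total now 11
augment #7: 11→5→10→7→9→2→4→1 bottleneck 5, total now 16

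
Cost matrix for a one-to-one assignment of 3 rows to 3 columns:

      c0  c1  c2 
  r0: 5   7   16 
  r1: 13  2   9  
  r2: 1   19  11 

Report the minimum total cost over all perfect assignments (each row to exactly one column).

Minimum assignment cost: 17

optimal assignment: row0→col1 (cost 7), row1→col2 (cost 9), row2→col0 (cost 1)
total = 7 + 9 + 1 = 17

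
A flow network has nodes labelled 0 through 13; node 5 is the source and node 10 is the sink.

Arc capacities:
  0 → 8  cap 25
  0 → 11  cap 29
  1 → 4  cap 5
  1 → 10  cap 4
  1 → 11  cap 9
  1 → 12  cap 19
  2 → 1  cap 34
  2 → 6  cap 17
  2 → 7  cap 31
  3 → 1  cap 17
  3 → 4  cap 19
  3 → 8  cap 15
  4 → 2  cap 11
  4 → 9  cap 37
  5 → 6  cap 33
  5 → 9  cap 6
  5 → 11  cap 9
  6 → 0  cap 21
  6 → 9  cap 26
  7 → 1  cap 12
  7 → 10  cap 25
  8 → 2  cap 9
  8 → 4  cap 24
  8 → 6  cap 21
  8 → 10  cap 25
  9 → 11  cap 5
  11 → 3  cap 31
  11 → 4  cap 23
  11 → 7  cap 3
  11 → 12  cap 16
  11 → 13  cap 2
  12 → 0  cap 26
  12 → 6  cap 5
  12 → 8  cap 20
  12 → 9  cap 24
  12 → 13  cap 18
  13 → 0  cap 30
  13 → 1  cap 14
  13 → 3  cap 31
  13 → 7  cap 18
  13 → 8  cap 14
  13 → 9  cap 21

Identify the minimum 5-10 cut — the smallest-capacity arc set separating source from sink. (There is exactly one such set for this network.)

augment #1: 5→11→7→10 push 3
augment #2: 5→6→0→8→10 push 21
augment #3: 5→11→3→1→10 push 4
augment #4: 5→11→3→8→10 push 2
augment #5: 5→9→11→3→8→10 push 2
augment #6: 5→9→11→13→7→10 push 2
augment #7: 5→9→11→4→2→7→10 push 1
max flow = 35; residual-reachable set from 5 gives S-side
cut edges (S→T): {(5,11), (6,0), (9,11)} total cap 35

Min-cut arcs: {(5,11), (6,0), (9,11)} (total capacity 35)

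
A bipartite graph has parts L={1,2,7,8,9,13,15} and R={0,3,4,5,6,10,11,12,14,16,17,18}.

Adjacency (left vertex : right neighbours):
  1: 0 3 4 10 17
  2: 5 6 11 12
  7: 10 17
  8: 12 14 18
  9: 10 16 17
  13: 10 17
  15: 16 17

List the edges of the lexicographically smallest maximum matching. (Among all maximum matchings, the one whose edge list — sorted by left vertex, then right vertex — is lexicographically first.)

|M| = 6 (so the lex-smallest maximum matching has 6 edges)
process left vertices in ascending order; for each, take the smallest-labelled available neighbour that still permits 6 edges overall, or leave it unmatched if none does
lex-smallest matching: {1-0, 2-5, 7-10, 8-12, 9-16, 13-17}

Lex-smallest maximum matching: {(1,0), (2,5), (7,10), (8,12), (9,16), (13,17)}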